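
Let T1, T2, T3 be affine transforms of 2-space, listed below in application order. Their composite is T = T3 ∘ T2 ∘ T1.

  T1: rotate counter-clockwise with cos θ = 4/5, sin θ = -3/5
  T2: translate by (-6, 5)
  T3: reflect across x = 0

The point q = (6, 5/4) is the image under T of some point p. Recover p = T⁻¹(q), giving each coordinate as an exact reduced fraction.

p = (9/4, -3)

T1 = [4/5 3/5 0; -3/5 4/5 0; 0 0 1]
T2·T1 = [4/5 3/5 -6; -3/5 4/5 5; 0 0 1]
T3·…·T1 = [-4/5 -3/5 6; -3/5 4/5 5; 0 0 1]
det M = -1; M⁻¹ = [-4/5 -3/5 39/5; -3/5 4/5 -2/5; 0 0 1]
M⁻¹ · (6, 5/4)ᵀ = (9/4, -3)ᵀ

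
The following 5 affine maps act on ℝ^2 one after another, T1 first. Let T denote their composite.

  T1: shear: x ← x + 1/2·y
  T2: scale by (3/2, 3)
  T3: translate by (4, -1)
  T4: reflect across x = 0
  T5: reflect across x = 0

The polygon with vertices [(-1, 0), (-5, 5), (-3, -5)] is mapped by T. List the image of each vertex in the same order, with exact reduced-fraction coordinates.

T1 shear: x ← x + 1/2·y: (-1, 0) → (-1, 0); (-5, 5) → (-5/2, 5); (-3, -5) → (-11/2, -5)
T2 scale by (3/2, 3): (-1, 0) → (-3/2, 0); (-5/2, 5) → (-15/4, 15); (-11/2, -5) → (-33/4, -15)
T3 translate by (4, -1): (-3/2, 0) → (5/2, -1); (-15/4, 15) → (1/4, 14); (-33/4, -15) → (-17/4, -16)
T4 reflect across x = 0: (5/2, -1) → (-5/2, -1); (1/4, 14) → (-1/4, 14); (-17/4, -16) → (17/4, -16)
T5 reflect across x = 0: (-5/2, -1) → (5/2, -1); (-1/4, 14) → (1/4, 14); (17/4, -16) → (-17/4, -16)

image vertices: (5/2, -1), (1/4, 14), (-17/4, -16)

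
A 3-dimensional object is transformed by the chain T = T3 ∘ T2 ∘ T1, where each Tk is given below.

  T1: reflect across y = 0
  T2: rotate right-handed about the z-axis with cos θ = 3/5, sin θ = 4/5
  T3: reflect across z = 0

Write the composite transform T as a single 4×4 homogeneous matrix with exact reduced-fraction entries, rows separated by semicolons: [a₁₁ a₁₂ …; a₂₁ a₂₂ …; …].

T = [3/5 4/5 0 0; 4/5 -3/5 0 0; 0 0 -1 0; 0 0 0 1]

T1 = [1 0 0 0; 0 -1 0 0; 0 0 1 0; 0 0 0 1]
T2·T1 = [3/5 4/5 0 0; 4/5 -3/5 0 0; 0 0 1 0; 0 0 0 1]
T3·…·T1 = [3/5 4/5 0 0; 4/5 -3/5 0 0; 0 0 -1 0; 0 0 0 1]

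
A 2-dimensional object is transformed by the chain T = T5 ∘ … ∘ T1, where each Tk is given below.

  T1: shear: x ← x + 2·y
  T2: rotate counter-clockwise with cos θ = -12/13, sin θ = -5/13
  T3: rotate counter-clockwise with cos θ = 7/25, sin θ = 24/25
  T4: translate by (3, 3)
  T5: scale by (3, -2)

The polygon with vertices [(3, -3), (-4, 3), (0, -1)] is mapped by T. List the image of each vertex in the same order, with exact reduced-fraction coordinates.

T1 shear: x ← x + 2·y: (3, -3) → (-3, -3); (-4, 3) → (2, 3); (0, -1) → (-2, -1)
T2 rotate counter-clockwise with cos θ = -12/13, sin θ = -5/13: (-3, -3) → (21/13, 51/13); (2, 3) → (-9/13, -46/13); (-2, -1) → (19/13, 22/13)
T3 rotate counter-clockwise with cos θ = 7/25, sin θ = 24/25: (21/13, 51/13) → (-1077/325, 861/325); (-9/13, -46/13) → (1041/325, -538/325); (19/13, 22/13) → (-79/65, 122/65)
T4 translate by (3, 3): (-1077/325, 861/325) → (-102/325, 1836/325); (1041/325, -538/325) → (2016/325, 437/325); (-79/65, 122/65) → (116/65, 317/65)
T5 scale by (3, -2): (-102/325, 1836/325) → (-306/325, -3672/325); (2016/325, 437/325) → (6048/325, -874/325); (116/65, 317/65) → (348/65, -634/65)

image vertices: (-306/325, -3672/325), (6048/325, -874/325), (348/65, -634/65)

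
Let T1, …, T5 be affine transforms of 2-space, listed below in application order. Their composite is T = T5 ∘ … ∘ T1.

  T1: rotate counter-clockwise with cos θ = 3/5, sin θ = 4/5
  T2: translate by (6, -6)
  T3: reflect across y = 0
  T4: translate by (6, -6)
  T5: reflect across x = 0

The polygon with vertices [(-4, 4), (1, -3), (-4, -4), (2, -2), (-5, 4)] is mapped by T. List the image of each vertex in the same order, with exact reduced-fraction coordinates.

T1 rotate counter-clockwise with cos θ = 3/5, sin θ = 4/5: (-4, 4) → (-28/5, -4/5); (1, -3) → (3, -1); (-4, -4) → (4/5, -28/5); (2, -2) → (14/5, 2/5); (-5, 4) → (-31/5, -8/5)
T2 translate by (6, -6): (-28/5, -4/5) → (2/5, -34/5); (3, -1) → (9, -7); (4/5, -28/5) → (34/5, -58/5); (14/5, 2/5) → (44/5, -28/5); (-31/5, -8/5) → (-1/5, -38/5)
T3 reflect across y = 0: (2/5, -34/5) → (2/5, 34/5); (9, -7) → (9, 7); (34/5, -58/5) → (34/5, 58/5); (44/5, -28/5) → (44/5, 28/5); (-1/5, -38/5) → (-1/5, 38/5)
T4 translate by (6, -6): (2/5, 34/5) → (32/5, 4/5); (9, 7) → (15, 1); (34/5, 58/5) → (64/5, 28/5); (44/5, 28/5) → (74/5, -2/5); (-1/5, 38/5) → (29/5, 8/5)
T5 reflect across x = 0: (32/5, 4/5) → (-32/5, 4/5); (15, 1) → (-15, 1); (64/5, 28/5) → (-64/5, 28/5); (74/5, -2/5) → (-74/5, -2/5); (29/5, 8/5) → (-29/5, 8/5)

image vertices: (-32/5, 4/5), (-15, 1), (-64/5, 28/5), (-74/5, -2/5), (-29/5, 8/5)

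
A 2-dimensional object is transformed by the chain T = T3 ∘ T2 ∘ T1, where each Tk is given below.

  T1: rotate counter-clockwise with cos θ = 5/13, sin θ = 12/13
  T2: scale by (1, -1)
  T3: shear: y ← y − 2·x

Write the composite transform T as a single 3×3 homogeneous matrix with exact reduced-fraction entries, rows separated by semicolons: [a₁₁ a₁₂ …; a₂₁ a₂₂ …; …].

T = [5/13 -12/13 0; -22/13 19/13 0; 0 0 1]

T1 = [5/13 -12/13 0; 12/13 5/13 0; 0 0 1]
T2·T1 = [5/13 -12/13 0; -12/13 -5/13 0; 0 0 1]
T3·…·T1 = [5/13 -12/13 0; -22/13 19/13 0; 0 0 1]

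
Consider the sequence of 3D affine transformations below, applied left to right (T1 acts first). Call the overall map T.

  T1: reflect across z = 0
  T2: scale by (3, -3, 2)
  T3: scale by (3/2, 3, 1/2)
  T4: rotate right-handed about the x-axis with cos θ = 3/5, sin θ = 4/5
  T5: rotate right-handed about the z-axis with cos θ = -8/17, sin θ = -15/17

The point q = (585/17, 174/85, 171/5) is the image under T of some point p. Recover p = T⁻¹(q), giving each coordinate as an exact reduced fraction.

T1 = [1 0 0 0; 0 1 0 0; 0 0 -1 0; 0 0 0 1]
T2·T1 = [3 0 0 0; 0 -3 0 0; 0 0 -2 0; 0 0 0 1]
T3·…·T1 = [9/2 0 0 0; 0 -9 0 0; 0 0 -1 0; 0 0 0 1]
T4·…·T1 = [9/2 0 0 0; 0 -27/5 4/5 0; 0 -36/5 -3/5 0; 0 0 0 1]
T5·…·T1 = [-36/17 -81/17 12/17 0; -135/34 216/85 -32/85 0; 0 -36/5 -3/5 0; 0 0 0 1]
det M = 81/2; M⁻¹ = [-16/153 -10/51 0 0; -1/17 8/255 -4/45 0; 12/17 -32/85 -3/5 0; 0 0 0 1]
M⁻¹ · (585/17, 174/85, 171/5)ᵀ = (-4, -5, 3)ᵀ

p = (-4, -5, 3)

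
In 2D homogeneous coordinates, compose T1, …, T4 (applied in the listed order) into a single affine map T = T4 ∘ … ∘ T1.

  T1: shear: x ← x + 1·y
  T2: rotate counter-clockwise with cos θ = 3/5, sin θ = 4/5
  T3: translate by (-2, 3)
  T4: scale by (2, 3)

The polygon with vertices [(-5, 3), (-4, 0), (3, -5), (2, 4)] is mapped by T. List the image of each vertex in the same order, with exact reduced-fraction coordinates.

T1 shear: x ← x + 1·y: (-5, 3) → (-2, 3); (-4, 0) → (-4, 0); (3, -5) → (-2, -5); (2, 4) → (6, 4)
T2 rotate counter-clockwise with cos θ = 3/5, sin θ = 4/5: (-2, 3) → (-18/5, 1/5); (-4, 0) → (-12/5, -16/5); (-2, -5) → (14/5, -23/5); (6, 4) → (2/5, 36/5)
T3 translate by (-2, 3): (-18/5, 1/5) → (-28/5, 16/5); (-12/5, -16/5) → (-22/5, -1/5); (14/5, -23/5) → (4/5, -8/5); (2/5, 36/5) → (-8/5, 51/5)
T4 scale by (2, 3): (-28/5, 16/5) → (-56/5, 48/5); (-22/5, -1/5) → (-44/5, -3/5); (4/5, -8/5) → (8/5, -24/5); (-8/5, 51/5) → (-16/5, 153/5)

image vertices: (-56/5, 48/5), (-44/5, -3/5), (8/5, -24/5), (-16/5, 153/5)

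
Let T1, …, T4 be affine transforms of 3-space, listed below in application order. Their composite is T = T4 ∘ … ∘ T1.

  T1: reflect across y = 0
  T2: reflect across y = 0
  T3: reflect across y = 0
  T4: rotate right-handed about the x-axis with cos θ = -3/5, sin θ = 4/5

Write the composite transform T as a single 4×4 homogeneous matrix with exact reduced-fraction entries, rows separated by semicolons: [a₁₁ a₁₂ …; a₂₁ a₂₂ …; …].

T = [1 0 0 0; 0 3/5 -4/5 0; 0 -4/5 -3/5 0; 0 0 0 1]

T1 = [1 0 0 0; 0 -1 0 0; 0 0 1 0; 0 0 0 1]
T2·T1 = [1 0 0 0; 0 1 0 0; 0 0 1 0; 0 0 0 1]
T3·…·T1 = [1 0 0 0; 0 -1 0 0; 0 0 1 0; 0 0 0 1]
T4·…·T1 = [1 0 0 0; 0 3/5 -4/5 0; 0 -4/5 -3/5 0; 0 0 0 1]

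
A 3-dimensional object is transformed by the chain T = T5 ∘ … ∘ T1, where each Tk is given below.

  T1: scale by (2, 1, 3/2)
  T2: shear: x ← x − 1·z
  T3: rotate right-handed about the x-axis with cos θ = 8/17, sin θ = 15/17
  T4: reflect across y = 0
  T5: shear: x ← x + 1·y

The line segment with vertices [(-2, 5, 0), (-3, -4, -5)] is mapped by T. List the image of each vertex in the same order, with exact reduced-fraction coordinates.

image vertices: (-108/17, -40/17, 75/17), (-55/17, -161/34, -120/17)

T1 scale by (2, 1, 3/2): (-2, 5, 0) → (-4, 5, 0); (-3, -4, -5) → (-6, -4, -15/2)
T2 shear: x ← x − 1·z: (-4, 5, 0) → (-4, 5, 0); (-6, -4, -15/2) → (3/2, -4, -15/2)
T3 rotate right-handed about the x-axis with cos θ = 8/17, sin θ = 15/17: (-4, 5, 0) → (-4, 40/17, 75/17); (3/2, -4, -15/2) → (3/2, 161/34, -120/17)
T4 reflect across y = 0: (-4, 40/17, 75/17) → (-4, -40/17, 75/17); (3/2, 161/34, -120/17) → (3/2, -161/34, -120/17)
T5 shear: x ← x + 1·y: (-4, -40/17, 75/17) → (-108/17, -40/17, 75/17); (3/2, -161/34, -120/17) → (-55/17, -161/34, -120/17)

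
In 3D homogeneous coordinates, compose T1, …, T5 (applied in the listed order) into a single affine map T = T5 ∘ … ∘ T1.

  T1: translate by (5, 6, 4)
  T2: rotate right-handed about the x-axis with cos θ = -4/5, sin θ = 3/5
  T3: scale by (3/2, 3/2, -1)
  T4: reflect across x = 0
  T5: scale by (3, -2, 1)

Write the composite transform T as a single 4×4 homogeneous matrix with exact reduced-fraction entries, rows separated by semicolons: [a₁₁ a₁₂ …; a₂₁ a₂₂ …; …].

T1 = [1 0 0 5; 0 1 0 6; 0 0 1 4; 0 0 0 1]
T2·T1 = [1 0 0 5; 0 -4/5 -3/5 -36/5; 0 3/5 -4/5 2/5; 0 0 0 1]
T3·…·T1 = [3/2 0 0 15/2; 0 -6/5 -9/10 -54/5; 0 -3/5 4/5 -2/5; 0 0 0 1]
T4·…·T1 = [-3/2 0 0 -15/2; 0 -6/5 -9/10 -54/5; 0 -3/5 4/5 -2/5; 0 0 0 1]
T5·…·T1 = [-9/2 0 0 -45/2; 0 12/5 9/5 108/5; 0 -3/5 4/5 -2/5; 0 0 0 1]

T = [-9/2 0 0 -45/2; 0 12/5 9/5 108/5; 0 -3/5 4/5 -2/5; 0 0 0 1]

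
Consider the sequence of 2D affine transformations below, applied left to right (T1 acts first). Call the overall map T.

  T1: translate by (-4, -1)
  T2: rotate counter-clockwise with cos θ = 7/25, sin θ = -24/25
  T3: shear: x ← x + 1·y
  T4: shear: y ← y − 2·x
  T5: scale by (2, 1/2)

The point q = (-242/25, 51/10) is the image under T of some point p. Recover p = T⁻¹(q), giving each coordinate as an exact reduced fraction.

p = (2, -4)

T1 = [1 0 -4; 0 1 -1; 0 0 1]
T2·T1 = [7/25 24/25 -52/25; -24/25 7/25 89/25; 0 0 1]
T3·…·T1 = [-17/25 31/25 37/25; -24/25 7/25 89/25; 0 0 1]
T4·…·T1 = [-17/25 31/25 37/25; 2/5 -11/5 3/5; 0 0 1]
T5·…·T1 = [-34/25 62/25 74/25; 1/5 -11/10 3/10; 0 0 1]
det M = 1; M⁻¹ = [-11/10 -62/25 4; -1/5 -34/25 1; 0 0 1]
M⁻¹ · (-242/25, 51/10)ᵀ = (2, -4)ᵀ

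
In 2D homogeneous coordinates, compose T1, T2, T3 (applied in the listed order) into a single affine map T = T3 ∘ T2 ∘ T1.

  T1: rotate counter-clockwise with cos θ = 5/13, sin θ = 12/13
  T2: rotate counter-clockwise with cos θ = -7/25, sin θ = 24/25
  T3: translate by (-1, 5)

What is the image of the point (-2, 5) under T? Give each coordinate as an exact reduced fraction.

T1 rotate counter-clockwise with cos θ = 5/13, sin θ = 12/13: (-2, 5) → (-70/13, 1/13)
T2 rotate counter-clockwise with cos θ = -7/25, sin θ = 24/25: (-70/13, 1/13) → (466/325, -1687/325)
T3 translate by (-1, 5): (466/325, -1687/325) → (141/325, -62/325)

T(p) = (141/325, -62/325)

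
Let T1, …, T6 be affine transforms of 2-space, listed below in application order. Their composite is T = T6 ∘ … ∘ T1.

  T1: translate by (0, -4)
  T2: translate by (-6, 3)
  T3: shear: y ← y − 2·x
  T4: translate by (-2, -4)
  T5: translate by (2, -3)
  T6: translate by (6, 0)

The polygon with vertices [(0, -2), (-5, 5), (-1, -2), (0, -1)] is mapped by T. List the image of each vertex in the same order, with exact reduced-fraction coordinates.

T1 translate by (0, -4): (0, -2) → (0, -6); (-5, 5) → (-5, 1); (-1, -2) → (-1, -6); (0, -1) → (0, -5)
T2 translate by (-6, 3): (0, -6) → (-6, -3); (-5, 1) → (-11, 4); (-1, -6) → (-7, -3); (0, -5) → (-6, -2)
T3 shear: y ← y − 2·x: (-6, -3) → (-6, 9); (-11, 4) → (-11, 26); (-7, -3) → (-7, 11); (-6, -2) → (-6, 10)
T4 translate by (-2, -4): (-6, 9) → (-8, 5); (-11, 26) → (-13, 22); (-7, 11) → (-9, 7); (-6, 10) → (-8, 6)
T5 translate by (2, -3): (-8, 5) → (-6, 2); (-13, 22) → (-11, 19); (-9, 7) → (-7, 4); (-8, 6) → (-6, 3)
T6 translate by (6, 0): (-6, 2) → (0, 2); (-11, 19) → (-5, 19); (-7, 4) → (-1, 4); (-6, 3) → (0, 3)

image vertices: (0, 2), (-5, 19), (-1, 4), (0, 3)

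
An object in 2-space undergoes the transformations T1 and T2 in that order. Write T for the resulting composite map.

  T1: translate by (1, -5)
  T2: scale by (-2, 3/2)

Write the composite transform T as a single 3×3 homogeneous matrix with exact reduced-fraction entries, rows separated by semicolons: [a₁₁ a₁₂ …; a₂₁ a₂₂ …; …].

T = [-2 0 -2; 0 3/2 -15/2; 0 0 1]

T1 = [1 0 1; 0 1 -5; 0 0 1]
T2·T1 = [-2 0 -2; 0 3/2 -15/2; 0 0 1]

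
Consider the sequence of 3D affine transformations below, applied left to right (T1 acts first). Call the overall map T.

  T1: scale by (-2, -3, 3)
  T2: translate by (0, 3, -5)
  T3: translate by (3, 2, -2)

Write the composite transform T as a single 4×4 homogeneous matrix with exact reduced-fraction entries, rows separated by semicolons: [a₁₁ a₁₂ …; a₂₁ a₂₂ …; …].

T = [-2 0 0 3; 0 -3 0 5; 0 0 3 -7; 0 0 0 1]

T1 = [-2 0 0 0; 0 -3 0 0; 0 0 3 0; 0 0 0 1]
T2·T1 = [-2 0 0 0; 0 -3 0 3; 0 0 3 -5; 0 0 0 1]
T3·…·T1 = [-2 0 0 3; 0 -3 0 5; 0 0 3 -7; 0 0 0 1]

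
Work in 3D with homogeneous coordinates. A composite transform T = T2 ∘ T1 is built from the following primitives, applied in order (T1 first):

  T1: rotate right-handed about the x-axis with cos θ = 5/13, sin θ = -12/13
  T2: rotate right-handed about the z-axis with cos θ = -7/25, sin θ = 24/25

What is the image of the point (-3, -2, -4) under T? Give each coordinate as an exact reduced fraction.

T1 rotate right-handed about the x-axis with cos θ = 5/13, sin θ = -12/13: (-3, -2, -4) → (-3, -58/13, 4/13)
T2 rotate right-handed about the z-axis with cos θ = -7/25, sin θ = 24/25: (-3, -58/13, 4/13) → (333/65, -106/65, 4/13)

T(p) = (333/65, -106/65, 4/13)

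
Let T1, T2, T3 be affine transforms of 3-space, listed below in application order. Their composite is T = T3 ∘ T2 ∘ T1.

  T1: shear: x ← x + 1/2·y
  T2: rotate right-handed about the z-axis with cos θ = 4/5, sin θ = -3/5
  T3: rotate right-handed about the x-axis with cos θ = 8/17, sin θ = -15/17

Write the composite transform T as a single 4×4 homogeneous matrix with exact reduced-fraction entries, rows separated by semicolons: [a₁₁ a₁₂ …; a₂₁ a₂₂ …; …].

T = [4/5 1 0 0; -24/85 4/17 15/17 0; 9/17 -15/34 8/17 0; 0 0 0 1]

T1 = [1 1/2 0 0; 0 1 0 0; 0 0 1 0; 0 0 0 1]
T2·T1 = [4/5 1 0 0; -3/5 1/2 0 0; 0 0 1 0; 0 0 0 1]
T3·…·T1 = [4/5 1 0 0; -24/85 4/17 15/17 0; 9/17 -15/34 8/17 0; 0 0 0 1]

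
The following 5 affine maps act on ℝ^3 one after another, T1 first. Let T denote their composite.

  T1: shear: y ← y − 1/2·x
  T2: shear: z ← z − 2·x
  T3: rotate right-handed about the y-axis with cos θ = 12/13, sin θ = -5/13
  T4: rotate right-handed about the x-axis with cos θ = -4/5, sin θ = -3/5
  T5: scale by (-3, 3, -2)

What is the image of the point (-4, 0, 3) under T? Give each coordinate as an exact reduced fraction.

T(p) = (309/13, 696/65, 1052/65)

T1 shear: y ← y − 1/2·x: (-4, 0, 3) → (-4, 2, 3)
T2 shear: z ← z − 2·x: (-4, 2, 3) → (-4, 2, 11)
T3 rotate right-handed about the y-axis with cos θ = 12/13, sin θ = -5/13: (-4, 2, 11) → (-103/13, 2, 112/13)
T4 rotate right-handed about the x-axis with cos θ = -4/5, sin θ = -3/5: (-103/13, 2, 112/13) → (-103/13, 232/65, -526/65)
T5 scale by (-3, 3, -2): (-103/13, 232/65, -526/65) → (309/13, 696/65, 1052/65)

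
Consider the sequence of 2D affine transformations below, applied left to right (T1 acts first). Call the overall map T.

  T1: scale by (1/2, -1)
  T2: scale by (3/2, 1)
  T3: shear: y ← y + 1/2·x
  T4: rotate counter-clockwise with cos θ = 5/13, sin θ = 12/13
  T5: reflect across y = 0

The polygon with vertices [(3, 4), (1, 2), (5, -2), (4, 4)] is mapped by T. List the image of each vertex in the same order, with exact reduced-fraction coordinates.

T1 scale by (1/2, -1): (3, 4) → (3/2, -4); (1, 2) → (1/2, -2); (5, -2) → (5/2, 2); (4, 4) → (2, -4)
T2 scale by (3/2, 1): (3/2, -4) → (9/4, -4); (1/2, -2) → (3/4, -2); (5/2, 2) → (15/4, 2); (2, -4) → (3, -4)
T3 shear: y ← y + 1/2·x: (9/4, -4) → (9/4, -23/8); (3/4, -2) → (3/4, -13/8); (15/4, 2) → (15/4, 31/8); (3, -4) → (3, -5/2)
T4 rotate counter-clockwise with cos θ = 5/13, sin θ = 12/13: (9/4, -23/8) → (183/52, 101/104); (3/4, -13/8) → (93/52, 7/104); (15/4, 31/8) → (-111/52, 515/104); (3, -5/2) → (45/13, 47/26)
T5 reflect across y = 0: (183/52, 101/104) → (183/52, -101/104); (93/52, 7/104) → (93/52, -7/104); (-111/52, 515/104) → (-111/52, -515/104); (45/13, 47/26) → (45/13, -47/26)

image vertices: (183/52, -101/104), (93/52, -7/104), (-111/52, -515/104), (45/13, -47/26)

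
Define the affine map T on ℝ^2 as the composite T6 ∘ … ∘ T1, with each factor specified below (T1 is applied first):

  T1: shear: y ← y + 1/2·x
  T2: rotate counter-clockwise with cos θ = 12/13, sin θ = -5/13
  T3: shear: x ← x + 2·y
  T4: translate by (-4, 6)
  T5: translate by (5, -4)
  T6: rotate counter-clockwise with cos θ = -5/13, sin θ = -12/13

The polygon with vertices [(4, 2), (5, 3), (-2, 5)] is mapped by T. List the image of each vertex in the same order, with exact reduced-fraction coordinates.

T1 shear: y ← y + 1/2·x: (4, 2) → (4, 4); (5, 3) → (5, 11/2); (-2, 5) → (-2, 4)
T2 rotate counter-clockwise with cos θ = 12/13, sin θ = -5/13: (4, 4) → (68/13, 28/13); (5, 11/2) → (175/26, 41/13); (-2, 4) → (-4/13, 58/13)
T3 shear: x ← x + 2·y: (68/13, 28/13) → (124/13, 28/13); (175/26, 41/13) → (339/26, 41/13); (-4/13, 58/13) → (112/13, 58/13)
T4 translate by (-4, 6): (124/13, 28/13) → (72/13, 106/13); (339/26, 41/13) → (235/26, 119/13); (112/13, 58/13) → (60/13, 136/13)
T5 translate by (5, -4): (72/13, 106/13) → (137/13, 54/13); (235/26, 119/13) → (365/26, 67/13); (60/13, 136/13) → (125/13, 84/13)
T6 rotate counter-clockwise with cos θ = -5/13, sin θ = -12/13: (137/13, 54/13) → (-37/169, -1914/169); (365/26, 67/13) → (-217/338, -2525/169); (125/13, 84/13) → (383/169, -1920/169)

image vertices: (-37/169, -1914/169), (-217/338, -2525/169), (383/169, -1920/169)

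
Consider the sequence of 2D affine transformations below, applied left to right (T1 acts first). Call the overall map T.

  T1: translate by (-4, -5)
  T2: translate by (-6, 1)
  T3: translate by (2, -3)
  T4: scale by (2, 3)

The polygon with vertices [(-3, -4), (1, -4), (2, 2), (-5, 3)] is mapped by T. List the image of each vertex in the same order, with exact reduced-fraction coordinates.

T1 translate by (-4, -5): (-3, -4) → (-7, -9); (1, -4) → (-3, -9); (2, 2) → (-2, -3); (-5, 3) → (-9, -2)
T2 translate by (-6, 1): (-7, -9) → (-13, -8); (-3, -9) → (-9, -8); (-2, -3) → (-8, -2); (-9, -2) → (-15, -1)
T3 translate by (2, -3): (-13, -8) → (-11, -11); (-9, -8) → (-7, -11); (-8, -2) → (-6, -5); (-15, -1) → (-13, -4)
T4 scale by (2, 3): (-11, -11) → (-22, -33); (-7, -11) → (-14, -33); (-6, -5) → (-12, -15); (-13, -4) → (-26, -12)

image vertices: (-22, -33), (-14, -33), (-12, -15), (-26, -12)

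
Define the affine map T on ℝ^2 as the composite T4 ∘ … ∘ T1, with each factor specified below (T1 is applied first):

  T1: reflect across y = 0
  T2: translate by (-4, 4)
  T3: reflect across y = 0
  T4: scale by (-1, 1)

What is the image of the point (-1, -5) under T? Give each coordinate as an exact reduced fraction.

T(p) = (5, -9)

T1 reflect across y = 0: (-1, -5) → (-1, 5)
T2 translate by (-4, 4): (-1, 5) → (-5, 9)
T3 reflect across y = 0: (-5, 9) → (-5, -9)
T4 scale by (-1, 1): (-5, -9) → (5, -9)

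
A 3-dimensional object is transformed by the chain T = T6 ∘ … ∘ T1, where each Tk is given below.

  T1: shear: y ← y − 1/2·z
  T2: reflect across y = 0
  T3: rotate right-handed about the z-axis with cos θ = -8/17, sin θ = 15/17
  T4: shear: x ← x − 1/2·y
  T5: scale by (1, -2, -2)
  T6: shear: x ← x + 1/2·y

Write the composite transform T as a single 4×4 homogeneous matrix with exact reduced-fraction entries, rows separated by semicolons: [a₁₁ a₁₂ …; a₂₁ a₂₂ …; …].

T = [-61/34 3/17 -3/34 0; -30/17 -16/17 8/17 0; 0 0 -2 0; 0 0 0 1]

T1 = [1 0 0 0; 0 1 -1/2 0; 0 0 1 0; 0 0 0 1]
T2·T1 = [1 0 0 0; 0 -1 1/2 0; 0 0 1 0; 0 0 0 1]
T3·…·T1 = [-8/17 15/17 -15/34 0; 15/17 8/17 -4/17 0; 0 0 1 0; 0 0 0 1]
T4·…·T1 = [-31/34 11/17 -11/34 0; 15/17 8/17 -4/17 0; 0 0 1 0; 0 0 0 1]
T5·…·T1 = [-31/34 11/17 -11/34 0; -30/17 -16/17 8/17 0; 0 0 -2 0; 0 0 0 1]
T6·…·T1 = [-61/34 3/17 -3/34 0; -30/17 -16/17 8/17 0; 0 0 -2 0; 0 0 0 1]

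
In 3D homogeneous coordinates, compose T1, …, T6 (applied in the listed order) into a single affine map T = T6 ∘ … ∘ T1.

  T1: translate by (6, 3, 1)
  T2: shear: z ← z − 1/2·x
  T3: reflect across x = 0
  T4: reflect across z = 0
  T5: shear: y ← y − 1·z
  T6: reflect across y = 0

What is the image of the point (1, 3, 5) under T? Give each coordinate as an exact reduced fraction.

T1 translate by (6, 3, 1): (1, 3, 5) → (7, 6, 6)
T2 shear: z ← z − 1/2·x: (7, 6, 6) → (7, 6, 5/2)
T3 reflect across x = 0: (7, 6, 5/2) → (-7, 6, 5/2)
T4 reflect across z = 0: (-7, 6, 5/2) → (-7, 6, -5/2)
T5 shear: y ← y − 1·z: (-7, 6, -5/2) → (-7, 17/2, -5/2)
T6 reflect across y = 0: (-7, 17/2, -5/2) → (-7, -17/2, -5/2)

T(p) = (-7, -17/2, -5/2)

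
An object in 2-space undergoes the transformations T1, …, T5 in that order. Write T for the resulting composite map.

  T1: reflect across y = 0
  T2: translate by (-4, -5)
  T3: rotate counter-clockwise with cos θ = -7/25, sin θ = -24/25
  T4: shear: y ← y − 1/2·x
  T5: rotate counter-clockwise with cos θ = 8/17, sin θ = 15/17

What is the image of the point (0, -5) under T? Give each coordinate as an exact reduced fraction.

T1 reflect across y = 0: (0, -5) → (0, 5)
T2 translate by (-4, -5): (0, 5) → (-4, 0)
T3 rotate counter-clockwise with cos θ = -7/25, sin θ = -24/25: (-4, 0) → (28/25, 96/25)
T4 shear: y ← y − 1/2·x: (28/25, 96/25) → (28/25, 82/25)
T5 rotate counter-clockwise with cos θ = 8/17, sin θ = 15/17: (28/25, 82/25) → (-1006/425, 1076/425)

T(p) = (-1006/425, 1076/425)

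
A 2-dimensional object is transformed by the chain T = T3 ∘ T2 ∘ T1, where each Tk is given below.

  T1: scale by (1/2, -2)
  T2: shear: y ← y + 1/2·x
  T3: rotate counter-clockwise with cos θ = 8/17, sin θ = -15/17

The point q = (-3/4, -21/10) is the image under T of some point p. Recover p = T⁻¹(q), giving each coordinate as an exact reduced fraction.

p = (3, 6/5)

T1 = [1/2 0 0; 0 -2 0; 0 0 1]
T2·T1 = [1/2 0 0; 1/4 -2 0; 0 0 1]
T3·…·T1 = [31/68 -30/17 0; -11/34 -16/17 0; 0 0 1]
det M = -1; M⁻¹ = [16/17 -30/17 0; -11/34 -31/68 0; 0 0 1]
M⁻¹ · (-3/4, -21/10)ᵀ = (3, 6/5)ᵀ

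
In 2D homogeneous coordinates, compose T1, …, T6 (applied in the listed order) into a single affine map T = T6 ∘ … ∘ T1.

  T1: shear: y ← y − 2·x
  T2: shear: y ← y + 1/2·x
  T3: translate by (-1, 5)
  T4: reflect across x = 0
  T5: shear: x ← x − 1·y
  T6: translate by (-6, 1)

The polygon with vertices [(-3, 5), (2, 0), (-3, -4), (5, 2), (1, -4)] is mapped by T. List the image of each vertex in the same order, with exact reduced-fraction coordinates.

T1 shear: y ← y − 2·x: (-3, 5) → (-3, 11); (2, 0) → (2, -4); (-3, -4) → (-3, 2); (5, 2) → (5, -8); (1, -4) → (1, -6)
T2 shear: y ← y + 1/2·x: (-3, 11) → (-3, 19/2); (2, -4) → (2, -3); (-3, 2) → (-3, 1/2); (5, -8) → (5, -11/2); (1, -6) → (1, -11/2)
T3 translate by (-1, 5): (-3, 19/2) → (-4, 29/2); (2, -3) → (1, 2); (-3, 1/2) → (-4, 11/2); (5, -11/2) → (4, -1/2); (1, -11/2) → (0, -1/2)
T4 reflect across x = 0: (-4, 29/2) → (4, 29/2); (1, 2) → (-1, 2); (-4, 11/2) → (4, 11/2); (4, -1/2) → (-4, -1/2); (0, -1/2) → (0, -1/2)
T5 shear: x ← x − 1·y: (4, 29/2) → (-21/2, 29/2); (-1, 2) → (-3, 2); (4, 11/2) → (-3/2, 11/2); (-4, -1/2) → (-7/2, -1/2); (0, -1/2) → (1/2, -1/2)
T6 translate by (-6, 1): (-21/2, 29/2) → (-33/2, 31/2); (-3, 2) → (-9, 3); (-3/2, 11/2) → (-15/2, 13/2); (-7/2, -1/2) → (-19/2, 1/2); (1/2, -1/2) → (-11/2, 1/2)

image vertices: (-33/2, 31/2), (-9, 3), (-15/2, 13/2), (-19/2, 1/2), (-11/2, 1/2)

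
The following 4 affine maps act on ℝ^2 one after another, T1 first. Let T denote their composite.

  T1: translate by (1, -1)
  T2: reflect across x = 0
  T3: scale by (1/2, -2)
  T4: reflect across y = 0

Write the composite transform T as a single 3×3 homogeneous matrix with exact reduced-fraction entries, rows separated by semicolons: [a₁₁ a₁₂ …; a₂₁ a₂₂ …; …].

T1 = [1 0 1; 0 1 -1; 0 0 1]
T2·T1 = [-1 0 -1; 0 1 -1; 0 0 1]
T3·…·T1 = [-1/2 0 -1/2; 0 -2 2; 0 0 1]
T4·…·T1 = [-1/2 0 -1/2; 0 2 -2; 0 0 1]

T = [-1/2 0 -1/2; 0 2 -2; 0 0 1]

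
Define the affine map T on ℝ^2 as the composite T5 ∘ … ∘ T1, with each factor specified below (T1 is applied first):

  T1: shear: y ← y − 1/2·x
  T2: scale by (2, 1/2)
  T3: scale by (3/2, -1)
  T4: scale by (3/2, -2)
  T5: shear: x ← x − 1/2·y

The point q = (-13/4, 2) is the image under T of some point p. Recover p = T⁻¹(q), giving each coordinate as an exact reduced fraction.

T1 = [1 0 0; -1/2 1 0; 0 0 1]
T2·T1 = [2 0 0; -1/4 1/2 0; 0 0 1]
T3·…·T1 = [3 0 0; 1/4 -1/2 0; 0 0 1]
T4·…·T1 = [9/2 0 0; -1/2 1 0; 0 0 1]
T5·…·T1 = [19/4 -1/2 0; -1/2 1 0; 0 0 1]
det M = 9/2; M⁻¹ = [2/9 1/9 0; 1/9 19/18 0; 0 0 1]
M⁻¹ · (-13/4, 2)ᵀ = (-1/2, 7/4)ᵀ

p = (-1/2, 7/4)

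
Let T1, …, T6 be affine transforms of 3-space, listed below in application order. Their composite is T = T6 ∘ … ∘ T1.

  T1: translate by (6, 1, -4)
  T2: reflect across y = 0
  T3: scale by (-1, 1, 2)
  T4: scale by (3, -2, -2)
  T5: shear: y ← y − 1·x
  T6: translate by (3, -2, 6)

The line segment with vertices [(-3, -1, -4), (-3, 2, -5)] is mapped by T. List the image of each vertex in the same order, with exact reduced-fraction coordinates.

image vertices: (-6, 7, 38), (-6, 13, 42)

T1 translate by (6, 1, -4): (-3, -1, -4) → (3, 0, -8); (-3, 2, -5) → (3, 3, -9)
T2 reflect across y = 0: (3, 0, -8) → (3, 0, -8); (3, 3, -9) → (3, -3, -9)
T3 scale by (-1, 1, 2): (3, 0, -8) → (-3, 0, -16); (3, -3, -9) → (-3, -3, -18)
T4 scale by (3, -2, -2): (-3, 0, -16) → (-9, 0, 32); (-3, -3, -18) → (-9, 6, 36)
T5 shear: y ← y − 1·x: (-9, 0, 32) → (-9, 9, 32); (-9, 6, 36) → (-9, 15, 36)
T6 translate by (3, -2, 6): (-9, 9, 32) → (-6, 7, 38); (-9, 15, 36) → (-6, 13, 42)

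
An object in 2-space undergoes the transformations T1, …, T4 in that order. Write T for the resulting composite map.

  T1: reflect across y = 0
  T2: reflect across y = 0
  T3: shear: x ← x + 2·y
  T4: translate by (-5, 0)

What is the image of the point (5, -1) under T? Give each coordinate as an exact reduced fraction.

T1 reflect across y = 0: (5, -1) → (5, 1)
T2 reflect across y = 0: (5, 1) → (5, -1)
T3 shear: x ← x + 2·y: (5, -1) → (3, -1)
T4 translate by (-5, 0): (3, -1) → (-2, -1)

T(p) = (-2, -1)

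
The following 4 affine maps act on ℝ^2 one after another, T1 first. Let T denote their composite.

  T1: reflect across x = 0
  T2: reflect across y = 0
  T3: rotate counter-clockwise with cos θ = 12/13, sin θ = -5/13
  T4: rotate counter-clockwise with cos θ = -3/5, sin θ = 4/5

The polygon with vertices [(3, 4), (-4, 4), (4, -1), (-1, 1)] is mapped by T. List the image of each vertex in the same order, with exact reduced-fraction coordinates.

image vertices: (60/13, -25/13), (188/65, 316/65), (1/65, -268/65), (47/65, 79/65)

T1 reflect across x = 0: (3, 4) → (-3, 4); (-4, 4) → (4, 4); (4, -1) → (-4, -1); (-1, 1) → (1, 1)
T2 reflect across y = 0: (-3, 4) → (-3, -4); (4, 4) → (4, -4); (-4, -1) → (-4, 1); (1, 1) → (1, -1)
T3 rotate counter-clockwise with cos θ = 12/13, sin θ = -5/13: (-3, -4) → (-56/13, -33/13); (4, -4) → (28/13, -68/13); (-4, 1) → (-43/13, 32/13); (1, -1) → (7/13, -17/13)
T4 rotate counter-clockwise with cos θ = -3/5, sin θ = 4/5: (-56/13, -33/13) → (60/13, -25/13); (28/13, -68/13) → (188/65, 316/65); (-43/13, 32/13) → (1/65, -268/65); (7/13, -17/13) → (47/65, 79/65)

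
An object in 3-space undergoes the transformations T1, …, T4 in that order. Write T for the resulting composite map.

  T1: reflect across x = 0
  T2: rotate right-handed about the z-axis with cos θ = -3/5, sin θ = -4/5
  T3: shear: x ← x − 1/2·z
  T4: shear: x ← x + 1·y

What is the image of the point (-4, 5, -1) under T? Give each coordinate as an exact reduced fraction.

T(p) = (-41/10, -31/5, -1)

T1 reflect across x = 0: (-4, 5, -1) → (4, 5, -1)
T2 rotate right-handed about the z-axis with cos θ = -3/5, sin θ = -4/5: (4, 5, -1) → (8/5, -31/5, -1)
T3 shear: x ← x − 1/2·z: (8/5, -31/5, -1) → (21/10, -31/5, -1)
T4 shear: x ← x + 1·y: (21/10, -31/5, -1) → (-41/10, -31/5, -1)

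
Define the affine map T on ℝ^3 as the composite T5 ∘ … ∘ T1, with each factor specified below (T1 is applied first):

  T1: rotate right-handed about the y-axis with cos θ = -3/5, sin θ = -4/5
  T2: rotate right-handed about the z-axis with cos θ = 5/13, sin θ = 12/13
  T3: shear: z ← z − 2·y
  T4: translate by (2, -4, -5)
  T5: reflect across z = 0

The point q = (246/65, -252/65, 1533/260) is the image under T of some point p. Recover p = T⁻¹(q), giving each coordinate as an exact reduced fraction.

T1 = [-3/5 0 -4/5 0; 0 1 0 0; 4/5 0 -3/5 0; 0 0 0 1]
T2·T1 = [-3/13 -12/13 -4/13 0; -36/65 5/13 -48/65 0; 4/5 0 -3/5 0; 0 0 0 1]
T3·…·T1 = [-3/13 -12/13 -4/13 0; -36/65 5/13 -48/65 0; 124/65 -10/13 57/65 0; 0 0 0 1]
T4·…·T1 = [-3/13 -12/13 -4/13 2; -36/65 5/13 -48/65 -4; 124/65 -10/13 57/65 -5; 0 0 0 1]
T5·…·T1 = [-3/13 -12/13 -4/13 2; -36/65 5/13 -48/65 -4; -124/65 10/13 -57/65 5; 0 0 0 1]
det M = -1; M⁻¹ = [-3/13 68/65 -4/5 562/65; -12/13 5/13 0 44/13; -4/13 -126/65 3/5 -659/65; 0 0 0 1]
M⁻¹ · (246/65, -252/65, 1533/260)ᵀ = (-1, -8/5, -1/4)ᵀ

p = (-1, -8/5, -1/4)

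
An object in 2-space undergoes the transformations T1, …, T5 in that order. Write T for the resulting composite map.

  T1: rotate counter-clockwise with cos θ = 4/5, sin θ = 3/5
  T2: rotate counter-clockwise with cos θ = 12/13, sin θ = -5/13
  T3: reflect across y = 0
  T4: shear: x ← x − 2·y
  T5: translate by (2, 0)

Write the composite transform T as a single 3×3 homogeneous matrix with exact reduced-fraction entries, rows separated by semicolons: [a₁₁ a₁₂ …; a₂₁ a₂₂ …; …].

T1 = [4/5 -3/5 0; 3/5 4/5 0; 0 0 1]
T2·T1 = [63/65 -16/65 0; 16/65 63/65 0; 0 0 1]
T3·…·T1 = [63/65 -16/65 0; -16/65 -63/65 0; 0 0 1]
T4·…·T1 = [19/13 22/13 0; -16/65 -63/65 0; 0 0 1]
T5·…·T1 = [19/13 22/13 2; -16/65 -63/65 0; 0 0 1]

T = [19/13 22/13 2; -16/65 -63/65 0; 0 0 1]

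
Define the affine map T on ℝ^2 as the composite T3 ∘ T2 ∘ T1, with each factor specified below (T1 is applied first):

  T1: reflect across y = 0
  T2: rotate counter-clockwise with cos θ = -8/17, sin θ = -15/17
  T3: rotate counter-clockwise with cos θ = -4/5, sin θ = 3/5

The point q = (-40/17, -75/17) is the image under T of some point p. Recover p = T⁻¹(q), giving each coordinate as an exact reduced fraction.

p = (-4, 3)

T1 = [1 0 0; 0 -1 0; 0 0 1]
T2·T1 = [-8/17 -15/17 0; -15/17 8/17 0; 0 0 1]
T3·…·T1 = [77/85 36/85 0; 36/85 -77/85 0; 0 0 1]
det M = -1; M⁻¹ = [77/85 36/85 0; 36/85 -77/85 0; 0 0 1]
M⁻¹ · (-40/17, -75/17)ᵀ = (-4, 3)ᵀ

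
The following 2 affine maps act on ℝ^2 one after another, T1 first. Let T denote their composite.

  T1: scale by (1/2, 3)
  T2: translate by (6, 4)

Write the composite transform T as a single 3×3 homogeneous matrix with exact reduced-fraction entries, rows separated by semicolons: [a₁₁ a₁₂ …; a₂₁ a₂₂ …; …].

T = [1/2 0 6; 0 3 4; 0 0 1]

T1 = [1/2 0 0; 0 3 0; 0 0 1]
T2·T1 = [1/2 0 6; 0 3 4; 0 0 1]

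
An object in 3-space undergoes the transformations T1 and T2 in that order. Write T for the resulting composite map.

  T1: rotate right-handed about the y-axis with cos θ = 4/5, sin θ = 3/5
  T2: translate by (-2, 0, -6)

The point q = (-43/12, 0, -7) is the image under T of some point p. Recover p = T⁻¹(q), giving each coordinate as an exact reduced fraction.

p = (-2/3, 0, -7/4)

T1 = [4/5 0 3/5 0; 0 1 0 0; -3/5 0 4/5 0; 0 0 0 1]
T2·T1 = [4/5 0 3/5 -2; 0 1 0 0; -3/5 0 4/5 -6; 0 0 0 1]
det M = 1; M⁻¹ = [4/5 0 -3/5 -2; 0 1 0 0; 3/5 0 4/5 6; 0 0 0 1]
M⁻¹ · (-43/12, 0, -7)ᵀ = (-2/3, 0, -7/4)ᵀ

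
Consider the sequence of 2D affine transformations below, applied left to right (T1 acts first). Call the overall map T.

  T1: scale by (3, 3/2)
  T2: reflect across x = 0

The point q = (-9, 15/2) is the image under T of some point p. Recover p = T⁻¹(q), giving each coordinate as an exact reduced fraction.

p = (3, 5)

T1 = [3 0 0; 0 3/2 0; 0 0 1]
T2·T1 = [-3 0 0; 0 3/2 0; 0 0 1]
det M = -9/2; M⁻¹ = [-1/3 0 0; 0 2/3 0; 0 0 1]
M⁻¹ · (-9, 15/2)ᵀ = (3, 5)ᵀ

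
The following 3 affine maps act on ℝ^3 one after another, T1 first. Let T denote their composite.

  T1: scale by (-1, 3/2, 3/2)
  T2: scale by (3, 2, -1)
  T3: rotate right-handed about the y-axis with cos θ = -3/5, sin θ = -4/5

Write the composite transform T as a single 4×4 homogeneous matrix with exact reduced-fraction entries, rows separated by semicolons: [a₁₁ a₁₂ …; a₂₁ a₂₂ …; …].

T1 = [-1 0 0 0; 0 3/2 0 0; 0 0 3/2 0; 0 0 0 1]
T2·T1 = [-3 0 0 0; 0 3 0 0; 0 0 -3/2 0; 0 0 0 1]
T3·…·T1 = [9/5 0 6/5 0; 0 3 0 0; -12/5 0 9/10 0; 0 0 0 1]

T = [9/5 0 6/5 0; 0 3 0 0; -12/5 0 9/10 0; 0 0 0 1]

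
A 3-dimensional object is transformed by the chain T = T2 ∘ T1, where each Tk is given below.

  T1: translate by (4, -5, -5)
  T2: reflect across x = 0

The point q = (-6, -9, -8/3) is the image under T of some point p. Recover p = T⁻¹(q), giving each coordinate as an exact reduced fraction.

T1 = [1 0 0 4; 0 1 0 -5; 0 0 1 -5; 0 0 0 1]
T2·T1 = [-1 0 0 -4; 0 1 0 -5; 0 0 1 -5; 0 0 0 1]
det M = -1; M⁻¹ = [-1 0 0 -4; 0 1 0 5; 0 0 1 5; 0 0 0 1]
M⁻¹ · (-6, -9, -8/3)ᵀ = (2, -4, 7/3)ᵀ

p = (2, -4, 7/3)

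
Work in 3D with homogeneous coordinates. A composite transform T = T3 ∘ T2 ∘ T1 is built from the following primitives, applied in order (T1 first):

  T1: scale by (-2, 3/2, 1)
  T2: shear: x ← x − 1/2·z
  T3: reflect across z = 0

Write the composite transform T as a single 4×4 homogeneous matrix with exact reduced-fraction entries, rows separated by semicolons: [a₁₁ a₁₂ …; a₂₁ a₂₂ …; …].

T = [-2 0 -1/2 0; 0 3/2 0 0; 0 0 -1 0; 0 0 0 1]

T1 = [-2 0 0 0; 0 3/2 0 0; 0 0 1 0; 0 0 0 1]
T2·T1 = [-2 0 -1/2 0; 0 3/2 0 0; 0 0 1 0; 0 0 0 1]
T3·…·T1 = [-2 0 -1/2 0; 0 3/2 0 0; 0 0 -1 0; 0 0 0 1]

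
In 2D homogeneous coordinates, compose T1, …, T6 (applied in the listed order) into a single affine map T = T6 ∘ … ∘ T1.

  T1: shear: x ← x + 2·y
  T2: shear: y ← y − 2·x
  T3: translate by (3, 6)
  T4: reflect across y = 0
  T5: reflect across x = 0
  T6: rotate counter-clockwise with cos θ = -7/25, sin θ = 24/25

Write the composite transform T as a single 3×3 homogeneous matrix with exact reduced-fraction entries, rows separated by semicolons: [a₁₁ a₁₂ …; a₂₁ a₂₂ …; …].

T = [-41/25 -58/25 33/5; -38/25 -69/25 -6/5; 0 0 1]

T1 = [1 2 0; 0 1 0; 0 0 1]
T2·T1 = [1 2 0; -2 -3 0; 0 0 1]
T3·…·T1 = [1 2 3; -2 -3 6; 0 0 1]
T4·…·T1 = [1 2 3; 2 3 -6; 0 0 1]
T5·…·T1 = [-1 -2 -3; 2 3 -6; 0 0 1]
T6·…·T1 = [-41/25 -58/25 33/5; -38/25 -69/25 -6/5; 0 0 1]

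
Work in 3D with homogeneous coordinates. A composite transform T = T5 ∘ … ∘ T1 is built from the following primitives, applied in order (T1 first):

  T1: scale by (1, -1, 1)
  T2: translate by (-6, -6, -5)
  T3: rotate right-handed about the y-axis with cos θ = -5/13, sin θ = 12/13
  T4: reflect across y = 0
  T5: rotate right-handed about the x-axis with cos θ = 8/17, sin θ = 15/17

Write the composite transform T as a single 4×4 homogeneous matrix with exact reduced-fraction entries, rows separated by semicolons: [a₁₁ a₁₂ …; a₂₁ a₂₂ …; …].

T = [-5/13 0 12/13 -30/13; 180/221 8/17 75/221 -831/221; -96/221 15/17 -40/221 1946/221; 0 0 0 1]

T1 = [1 0 0 0; 0 -1 0 0; 0 0 1 0; 0 0 0 1]
T2·T1 = [1 0 0 -6; 0 -1 0 -6; 0 0 1 -5; 0 0 0 1]
T3·…·T1 = [-5/13 0 12/13 -30/13; 0 -1 0 -6; -12/13 0 -5/13 97/13; 0 0 0 1]
T4·…·T1 = [-5/13 0 12/13 -30/13; 0 1 0 6; -12/13 0 -5/13 97/13; 0 0 0 1]
T5·…·T1 = [-5/13 0 12/13 -30/13; 180/221 8/17 75/221 -831/221; -96/221 15/17 -40/221 1946/221; 0 0 0 1]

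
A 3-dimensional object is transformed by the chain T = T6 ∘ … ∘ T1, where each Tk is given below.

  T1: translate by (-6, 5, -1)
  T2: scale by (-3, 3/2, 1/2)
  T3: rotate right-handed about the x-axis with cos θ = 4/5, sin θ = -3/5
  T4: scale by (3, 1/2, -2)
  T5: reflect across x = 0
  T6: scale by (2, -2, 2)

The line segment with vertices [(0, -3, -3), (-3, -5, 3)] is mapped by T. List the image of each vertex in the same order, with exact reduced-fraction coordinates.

T1 translate by (-6, 5, -1): (0, -3, -3) → (-6, 2, -4); (-3, -5, 3) → (-9, 0, 2)
T2 scale by (-3, 3/2, 1/2): (-6, 2, -4) → (18, 3, -2); (-9, 0, 2) → (27, 0, 1)
T3 rotate right-handed about the x-axis with cos θ = 4/5, sin θ = -3/5: (18, 3, -2) → (18, 6/5, -17/5); (27, 0, 1) → (27, 3/5, 4/5)
T4 scale by (3, 1/2, -2): (18, 6/5, -17/5) → (54, 3/5, 34/5); (27, 3/5, 4/5) → (81, 3/10, -8/5)
T5 reflect across x = 0: (54, 3/5, 34/5) → (-54, 3/5, 34/5); (81, 3/10, -8/5) → (-81, 3/10, -8/5)
T6 scale by (2, -2, 2): (-54, 3/5, 34/5) → (-108, -6/5, 68/5); (-81, 3/10, -8/5) → (-162, -3/5, -16/5)

image vertices: (-108, -6/5, 68/5), (-162, -3/5, -16/5)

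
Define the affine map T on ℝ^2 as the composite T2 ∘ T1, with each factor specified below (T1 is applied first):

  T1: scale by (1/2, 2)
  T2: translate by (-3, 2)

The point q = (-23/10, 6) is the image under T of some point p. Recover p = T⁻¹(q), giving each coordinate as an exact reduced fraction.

T1 = [1/2 0 0; 0 2 0; 0 0 1]
T2·T1 = [1/2 0 -3; 0 2 2; 0 0 1]
det M = 1; M⁻¹ = [2 0 6; 0 1/2 -1; 0 0 1]
M⁻¹ · (-23/10, 6)ᵀ = (7/5, 2)ᵀ

p = (7/5, 2)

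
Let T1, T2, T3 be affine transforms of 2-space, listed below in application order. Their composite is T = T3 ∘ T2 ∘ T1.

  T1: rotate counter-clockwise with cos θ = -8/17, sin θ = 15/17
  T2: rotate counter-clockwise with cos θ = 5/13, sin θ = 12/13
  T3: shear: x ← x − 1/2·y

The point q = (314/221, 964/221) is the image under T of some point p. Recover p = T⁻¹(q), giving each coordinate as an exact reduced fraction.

p = (-4, -4)

T1 = [-8/17 -15/17 0; 15/17 -8/17 0; 0 0 1]
T2·T1 = [-220/221 21/221 0; -21/221 -220/221 0; 0 0 1]
T3·…·T1 = [-419/442 131/221 0; -21/221 -220/221 0; 0 0 1]
det M = 1; M⁻¹ = [-220/221 -131/221 0; 21/221 -419/442 0; 0 0 1]
M⁻¹ · (314/221, 964/221)ᵀ = (-4, -4)ᵀ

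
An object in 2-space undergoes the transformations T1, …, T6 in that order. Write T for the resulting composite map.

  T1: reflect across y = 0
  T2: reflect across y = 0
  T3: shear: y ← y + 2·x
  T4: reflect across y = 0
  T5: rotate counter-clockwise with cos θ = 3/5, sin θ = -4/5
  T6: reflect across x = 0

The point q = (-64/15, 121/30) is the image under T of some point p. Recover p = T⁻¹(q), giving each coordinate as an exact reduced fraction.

T1 = [1 0 0; 0 -1 0; 0 0 1]
T2·T1 = [1 0 0; 0 1 0; 0 0 1]
T3·…·T1 = [1 0 0; 2 1 0; 0 0 1]
T4·…·T1 = [1 0 0; -2 -1 0; 0 0 1]
T5·…·T1 = [-1 -4/5 0; -2 -3/5 0; 0 0 1]
T6·…·T1 = [1 4/5 0; -2 -3/5 0; 0 0 1]
det M = 1; M⁻¹ = [-3/5 -4/5 0; 2 1 0; 0 0 1]
M⁻¹ · (-64/15, 121/30)ᵀ = (-2/3, -9/2)ᵀ

p = (-2/3, -9/2)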